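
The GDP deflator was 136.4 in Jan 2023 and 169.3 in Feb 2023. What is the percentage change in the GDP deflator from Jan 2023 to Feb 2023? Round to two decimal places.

24.12%

Change = (169.3 − 136.4) / 136.4 × 100
       = 32.9 / 136.4 × 100 = 24.1202%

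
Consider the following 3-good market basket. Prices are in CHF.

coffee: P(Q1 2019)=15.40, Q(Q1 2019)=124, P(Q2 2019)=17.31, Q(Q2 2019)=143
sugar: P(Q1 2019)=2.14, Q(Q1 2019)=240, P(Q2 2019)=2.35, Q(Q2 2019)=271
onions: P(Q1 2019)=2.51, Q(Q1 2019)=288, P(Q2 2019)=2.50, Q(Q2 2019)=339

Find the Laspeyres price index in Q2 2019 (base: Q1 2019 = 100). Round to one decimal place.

Laspeyres price index uses base-period quantities as weights.
ΣP(Q2 2019)·Q(Q1 2019) = 17.31×124 + 2.35×240 + 2.50×288 = 2146.44 + 564 + 720 = 3430.44
ΣP(Q1 2019)·Q(Q1 2019) = 15.40×124 + 2.14×240 + 2.51×288 = 1909.6 + 513.6 + 722.88 = 3146.08
Index = 3430.44 / 3146.08 × 100 = 109.0385

109.0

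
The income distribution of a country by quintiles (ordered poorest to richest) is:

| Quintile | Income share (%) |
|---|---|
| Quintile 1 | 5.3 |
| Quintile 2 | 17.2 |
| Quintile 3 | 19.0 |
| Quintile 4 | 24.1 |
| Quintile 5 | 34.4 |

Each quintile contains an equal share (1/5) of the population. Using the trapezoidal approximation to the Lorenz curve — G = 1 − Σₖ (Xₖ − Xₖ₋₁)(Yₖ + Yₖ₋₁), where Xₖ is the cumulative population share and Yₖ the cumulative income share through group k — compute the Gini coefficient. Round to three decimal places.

Cumulative income shares Yₖ: 0.0530, 0.2250, 0.4150, 0.6560, 1.0000
Σ (Xₖ−Xₖ₋₁)(Yₖ+Yₖ₋₁) = (1/5)(0.0530+0.0000) + (1/5)(0.2250+0.0530) + (1/5)(0.4150+0.2250) + (1/5)(0.6560+0.4150) + (1/5)(1.0000+0.6560)
  = 0.0106 + 0.0556 + 0.1280 + 0.2142 + 0.3312 = 0.7396
G = 1 − 0.7396 = 0.2604

0.260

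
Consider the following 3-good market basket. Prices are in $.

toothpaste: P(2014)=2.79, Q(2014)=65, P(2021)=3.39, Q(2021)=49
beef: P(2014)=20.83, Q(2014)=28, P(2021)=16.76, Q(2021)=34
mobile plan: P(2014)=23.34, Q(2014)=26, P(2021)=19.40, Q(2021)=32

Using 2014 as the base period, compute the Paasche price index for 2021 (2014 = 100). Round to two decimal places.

Paasche price index uses current-period quantities as weights.
ΣP(2021)·Q(2021) = 3.39×49 + 16.76×34 + 19.40×32 = 166.11 + 569.84 + 620.8 = 1356.75
ΣP(2014)·Q(2021) = 2.79×49 + 20.83×34 + 23.34×32 = 136.71 + 708.22 + 746.88 = 1591.81
Index = 1356.75 / 1591.81 × 100 = 85.2332

85.23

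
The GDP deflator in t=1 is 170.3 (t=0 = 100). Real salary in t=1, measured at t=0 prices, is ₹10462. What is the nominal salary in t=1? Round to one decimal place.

Nominal = Real × (Index/100) = 10462 × (170.3/100)
        = 10462 × 1.703 = 17816.7860

17816.8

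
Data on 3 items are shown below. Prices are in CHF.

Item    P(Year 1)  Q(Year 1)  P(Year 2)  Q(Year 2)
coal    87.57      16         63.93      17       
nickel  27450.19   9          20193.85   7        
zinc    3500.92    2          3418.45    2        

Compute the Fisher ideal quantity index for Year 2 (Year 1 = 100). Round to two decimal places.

Laspeyres component (base-period weights):
ΣP(Year 1)Q(Year 2) = 87.57×17 + 27450.19×7 + 3500.92×2 = 1488.69 + 192151.33 + 7001.84 = 200641.86
ΣP(Year 1)Q(Year 1) = 87.57×16 + 27450.19×9 + 3500.92×2 = 1401.12 + 247051.71 + 7001.84 = 255454.67
L = 200641.86 / 255454.67 × 100 = 78.5430
Paasche component (current-period weights):
ΣP(Year 2)Q(Year 2) = 63.93×17 + 20193.85×7 + 3418.45×2 = 1086.81 + 141356.95 + 6836.9 = 149280.66
ΣP(Year 2)Q(Year 1) = 63.93×16 + 20193.85×9 + 3418.45×2 = 1022.88 + 181744.65 + 6836.9 = 189604.43
P = 149280.66 / 189604.43 × 100 = 78.7327
Fisher = √(L × P) = √(78.5430 × 78.7327) = 78.6378

78.64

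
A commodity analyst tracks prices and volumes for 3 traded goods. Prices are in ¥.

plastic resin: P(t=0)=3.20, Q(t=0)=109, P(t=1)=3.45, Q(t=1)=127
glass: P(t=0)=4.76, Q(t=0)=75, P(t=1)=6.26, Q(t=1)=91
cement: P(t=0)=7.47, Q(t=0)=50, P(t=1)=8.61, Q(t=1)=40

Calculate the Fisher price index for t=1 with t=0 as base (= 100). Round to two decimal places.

Laspeyres component (base-period weights):
ΣP(t=1)Q(t=0) = 3.45×109 + 6.26×75 + 8.61×50 = 376.05 + 469.5 + 430.5 = 1276.05
ΣP(t=0)Q(t=0) = 3.20×109 + 4.76×75 + 7.47×50 = 348.8 + 357 + 373.5 = 1079.3
L = 1276.05 / 1079.3 × 100 = 118.2294
Paasche component (current-period weights):
ΣP(t=1)Q(t=1) = 3.45×127 + 6.26×91 + 8.61×40 = 438.15 + 569.66 + 344.4 = 1352.21
ΣP(t=0)Q(t=1) = 3.20×127 + 4.76×91 + 7.47×40 = 406.4 + 433.16 + 298.8 = 1138.36
P = 1352.21 / 1138.36 × 100 = 118.7858
Fisher = √(L × P) = √(118.2294 × 118.7858) = 118.5073

118.51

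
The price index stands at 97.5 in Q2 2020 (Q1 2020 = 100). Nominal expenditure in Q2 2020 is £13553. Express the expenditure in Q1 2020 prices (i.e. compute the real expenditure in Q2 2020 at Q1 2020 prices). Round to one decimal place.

13900.5

Real = Nominal ÷ (Index/100) = 13553 ÷ (97.5/100)
     = 13553 ÷ 0.975 = 13900.5128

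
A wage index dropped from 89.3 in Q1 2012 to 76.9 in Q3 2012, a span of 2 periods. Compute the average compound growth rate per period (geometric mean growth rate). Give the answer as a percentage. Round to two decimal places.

-7.20%

Growth factor = (76.9/89.3)^(1/2) = (0.861142)^(1/2) = 0.927977
Growth rate = 0.927977 − 1 = -0.072023 = -7.2023%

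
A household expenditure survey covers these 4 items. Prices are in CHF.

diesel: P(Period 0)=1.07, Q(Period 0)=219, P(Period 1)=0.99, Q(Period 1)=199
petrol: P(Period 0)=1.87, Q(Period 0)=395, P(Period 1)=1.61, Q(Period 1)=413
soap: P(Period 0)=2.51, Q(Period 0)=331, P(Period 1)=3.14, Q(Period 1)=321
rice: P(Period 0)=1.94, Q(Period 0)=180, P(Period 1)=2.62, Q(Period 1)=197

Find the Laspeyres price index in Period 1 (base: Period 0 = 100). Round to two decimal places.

109.79

Laspeyres price index uses base-period quantities as weights.
ΣP(Period 1)·Q(Period 0) = 0.99×219 + 1.61×395 + 3.14×331 + 2.62×180 = 216.81 + 635.95 + 1039.34 + 471.6 = 2363.7
ΣP(Period 0)·Q(Period 0) = 1.07×219 + 1.87×395 + 2.51×331 + 1.94×180 = 234.33 + 738.65 + 830.81 + 349.2 = 2152.99
Index = 2363.7 / 2152.99 × 100 = 109.7869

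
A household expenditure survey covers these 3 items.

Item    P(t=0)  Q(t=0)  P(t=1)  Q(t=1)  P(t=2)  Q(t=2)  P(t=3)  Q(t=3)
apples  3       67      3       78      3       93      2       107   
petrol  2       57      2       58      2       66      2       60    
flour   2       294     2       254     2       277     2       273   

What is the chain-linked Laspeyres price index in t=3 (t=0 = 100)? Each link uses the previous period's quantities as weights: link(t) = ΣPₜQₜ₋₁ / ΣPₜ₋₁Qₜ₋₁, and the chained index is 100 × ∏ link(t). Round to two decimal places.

Link t=0→t=1:
ΣP(t=1)Q(t=0) = 3×67 + 2×57 + 2×294 = 201 + 114 + 588 = 903
ΣP(t=0)Q(t=0) = 3×67 + 2×57 + 2×294 = 201 + 114 + 588 = 903
link = 903/903 = 1.000000
Link t=1→t=2:
ΣP(t=2)Q(t=1) = 3×78 + 2×58 + 2×254 = 234 + 116 + 508 = 858
ΣP(t=1)Q(t=1) = 3×78 + 2×58 + 2×254 = 234 + 116 + 508 = 858
link = 858/858 = 1.000000
Link t=2→t=3:
ΣP(t=3)Q(t=2) = 2×93 + 2×66 + 2×277 = 186 + 132 + 554 = 872
ΣP(t=2)Q(t=2) = 3×93 + 2×66 + 2×277 = 279 + 132 + 554 = 965
link = 872/965 = 0.903627
Chained index = 100 × 1.000000 × 1.000000 × 0.903627 = 90.3627

90.36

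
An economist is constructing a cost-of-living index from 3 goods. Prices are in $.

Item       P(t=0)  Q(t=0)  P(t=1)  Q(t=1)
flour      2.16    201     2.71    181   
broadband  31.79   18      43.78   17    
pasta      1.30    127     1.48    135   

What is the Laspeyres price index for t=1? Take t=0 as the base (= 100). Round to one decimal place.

129.8

Laspeyres price index uses base-period quantities as weights.
ΣP(t=1)·Q(t=0) = 2.71×201 + 43.78×18 + 1.48×127 = 544.71 + 788.04 + 187.96 = 1520.71
ΣP(t=0)·Q(t=0) = 2.16×201 + 31.79×18 + 1.30×127 = 434.16 + 572.22 + 165.1 = 1171.48
Index = 1520.71 / 1171.48 × 100 = 129.8110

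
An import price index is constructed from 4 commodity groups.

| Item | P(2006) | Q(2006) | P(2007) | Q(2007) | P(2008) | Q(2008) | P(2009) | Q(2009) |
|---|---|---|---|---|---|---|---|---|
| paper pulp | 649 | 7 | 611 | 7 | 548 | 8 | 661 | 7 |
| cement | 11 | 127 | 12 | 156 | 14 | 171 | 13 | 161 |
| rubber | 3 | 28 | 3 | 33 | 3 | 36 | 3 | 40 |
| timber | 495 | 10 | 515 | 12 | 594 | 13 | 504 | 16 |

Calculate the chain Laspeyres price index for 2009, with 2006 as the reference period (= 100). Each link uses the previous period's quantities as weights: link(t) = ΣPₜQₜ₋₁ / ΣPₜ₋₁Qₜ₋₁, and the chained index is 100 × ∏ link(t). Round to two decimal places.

103.98

Link 2006→2007:
ΣP(2007)Q(2006) = 611×7 + 12×127 + 3×28 + 515×10 = 4277 + 1524 + 84 + 5150 = 11035
ΣP(2006)Q(2006) = 649×7 + 11×127 + 3×28 + 495×10 = 4543 + 1397 + 84 + 4950 = 10974
link = 11035/10974 = 1.005559
Link 2007→2008:
ΣP(2008)Q(2007) = 548×7 + 14×156 + 3×33 + 594×12 = 3836 + 2184 + 99 + 7128 = 13247
ΣP(2007)Q(2007) = 611×7 + 12×156 + 3×33 + 515×12 = 4277 + 1872 + 99 + 6180 = 12428
link = 13247/12428 = 1.065900
Link 2008→2009:
ΣP(2009)Q(2008) = 661×8 + 13×171 + 3×36 + 504×13 = 5288 + 2223 + 108 + 6552 = 14171
ΣP(2008)Q(2008) = 548×8 + 14×171 + 3×36 + 594×13 = 4384 + 2394 + 108 + 7722 = 14608
link = 14171/14608 = 0.970085
Chained index = 100 × 1.005559 × 1.065900 × 0.970085 = 103.9761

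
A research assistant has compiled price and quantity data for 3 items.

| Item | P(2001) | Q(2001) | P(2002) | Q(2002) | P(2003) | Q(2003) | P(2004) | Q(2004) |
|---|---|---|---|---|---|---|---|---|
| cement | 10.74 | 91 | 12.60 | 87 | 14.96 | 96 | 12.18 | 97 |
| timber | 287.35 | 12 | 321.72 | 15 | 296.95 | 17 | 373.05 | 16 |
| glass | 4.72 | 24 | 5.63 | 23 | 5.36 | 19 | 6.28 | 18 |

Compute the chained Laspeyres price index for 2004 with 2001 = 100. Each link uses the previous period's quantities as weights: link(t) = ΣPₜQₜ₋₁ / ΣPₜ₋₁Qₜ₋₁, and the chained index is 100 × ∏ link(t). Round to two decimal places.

127.52

Link 2001→2002:
ΣP(2002)Q(2001) = 12.60×91 + 321.72×12 + 5.63×24 = 1146.6 + 3860.64 + 135.12 = 5142.36
ΣP(2001)Q(2001) = 10.74×91 + 287.35×12 + 4.72×24 = 977.34 + 3448.2 + 113.28 = 4538.82
link = 5142.36/4538.82 = 1.132973
Link 2002→2003:
ΣP(2003)Q(2002) = 14.96×87 + 296.95×15 + 5.36×23 = 1301.52 + 4454.25 + 123.28 = 5879.05
ΣP(2002)Q(2002) = 12.60×87 + 321.72×15 + 5.63×23 = 1096.2 + 4825.8 + 129.49 = 6051.49
link = 5879.05/6051.49 = 0.971505
Link 2003→2004:
ΣP(2004)Q(2003) = 12.18×96 + 373.05×17 + 6.28×19 = 1169.28 + 6341.85 + 119.32 = 7630.45
ΣP(2003)Q(2003) = 14.96×96 + 296.95×17 + 5.36×19 = 1436.16 + 5048.15 + 101.84 = 6586.15
link = 7630.45/6586.15 = 1.158560
Chained index = 100 × 1.132973 × 0.971505 × 1.158560 = 127.5213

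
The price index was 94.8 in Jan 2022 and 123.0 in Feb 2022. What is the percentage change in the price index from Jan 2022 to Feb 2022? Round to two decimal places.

29.75%

Change = (123.0 − 94.8) / 94.8 × 100
       = 28.2 / 94.8 × 100 = 29.7468%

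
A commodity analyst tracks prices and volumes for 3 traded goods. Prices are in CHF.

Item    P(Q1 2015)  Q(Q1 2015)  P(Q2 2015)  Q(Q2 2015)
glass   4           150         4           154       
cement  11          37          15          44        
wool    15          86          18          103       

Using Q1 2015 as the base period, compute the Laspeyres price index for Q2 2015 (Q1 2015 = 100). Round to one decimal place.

Laspeyres price index uses base-period quantities as weights.
ΣP(Q2 2015)·Q(Q1 2015) = 4×150 + 15×37 + 18×86 = 600 + 555 + 1548 = 2703
ΣP(Q1 2015)·Q(Q1 2015) = 4×150 + 11×37 + 15×86 = 600 + 407 + 1290 = 2297
Index = 2703 / 2297 × 100 = 117.6752

117.7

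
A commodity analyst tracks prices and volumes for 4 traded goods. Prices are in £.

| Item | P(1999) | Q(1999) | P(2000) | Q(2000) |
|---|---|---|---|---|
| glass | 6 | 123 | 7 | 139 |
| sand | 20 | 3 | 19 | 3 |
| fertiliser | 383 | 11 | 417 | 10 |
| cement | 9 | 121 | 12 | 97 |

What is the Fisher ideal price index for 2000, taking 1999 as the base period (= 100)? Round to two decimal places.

Laspeyres component (base-period weights):
ΣP(2000)Q(1999) = 7×123 + 19×3 + 417×11 + 12×121 = 861 + 57 + 4587 + 1452 = 6957
ΣP(1999)Q(1999) = 6×123 + 20×3 + 383×11 + 9×121 = 738 + 60 + 4213 + 1089 = 6100
L = 6957 / 6100 × 100 = 114.0492
Paasche component (current-period weights):
ΣP(2000)Q(2000) = 7×139 + 19×3 + 417×10 + 12×97 = 973 + 57 + 4170 + 1164 = 6364
ΣP(1999)Q(2000) = 6×139 + 20×3 + 383×10 + 9×97 = 834 + 60 + 3830 + 873 = 5597
P = 6364 / 5597 × 100 = 113.7038
Fisher = √(L × P) = √(114.0492 × 113.7038) = 113.8763

113.88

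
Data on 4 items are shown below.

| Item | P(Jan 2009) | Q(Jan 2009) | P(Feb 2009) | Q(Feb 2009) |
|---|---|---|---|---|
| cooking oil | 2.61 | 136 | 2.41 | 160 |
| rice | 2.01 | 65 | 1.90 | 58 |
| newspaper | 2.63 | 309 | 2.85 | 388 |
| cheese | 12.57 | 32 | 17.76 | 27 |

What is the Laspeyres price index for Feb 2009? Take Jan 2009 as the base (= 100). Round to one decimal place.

Laspeyres price index uses base-period quantities as weights.
ΣP(Feb 2009)·Q(Jan 2009) = 2.41×136 + 1.90×65 + 2.85×309 + 17.76×32 = 327.76 + 123.5 + 880.65 + 568.32 = 1900.23
ΣP(Jan 2009)·Q(Jan 2009) = 2.61×136 + 2.01×65 + 2.63×309 + 12.57×32 = 354.96 + 130.65 + 812.67 + 402.24 = 1700.52
Index = 1900.23 / 1700.52 × 100 = 111.7441

111.7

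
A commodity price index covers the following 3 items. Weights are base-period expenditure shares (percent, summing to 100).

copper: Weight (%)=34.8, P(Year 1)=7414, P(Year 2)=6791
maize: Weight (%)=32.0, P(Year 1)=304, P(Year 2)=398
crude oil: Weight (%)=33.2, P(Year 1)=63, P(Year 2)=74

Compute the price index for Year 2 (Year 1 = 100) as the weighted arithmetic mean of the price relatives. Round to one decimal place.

copper: 34.8 × (6791/7414) = 34.8 × 0.915970 = 31.8757
maize: 32.0 × (398/304) = 32.0 × 1.309211 = 41.8947
crude oil: 33.2 × (74/63) = 33.2 × 1.174603 = 38.9968
Index = Σ wᵢ·(p₁ᵢ/p₀ᵢ) = 31.8757 + 41.8947 + 38.9968 = 112.7673

112.8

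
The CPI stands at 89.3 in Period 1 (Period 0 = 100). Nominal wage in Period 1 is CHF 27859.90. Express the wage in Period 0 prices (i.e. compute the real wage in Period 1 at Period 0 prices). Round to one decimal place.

31198.1

Real = Nominal ÷ (Index/100) = 27859.90 ÷ (89.3/100)
     = 27859.90 ÷ 0.893 = 31198.0963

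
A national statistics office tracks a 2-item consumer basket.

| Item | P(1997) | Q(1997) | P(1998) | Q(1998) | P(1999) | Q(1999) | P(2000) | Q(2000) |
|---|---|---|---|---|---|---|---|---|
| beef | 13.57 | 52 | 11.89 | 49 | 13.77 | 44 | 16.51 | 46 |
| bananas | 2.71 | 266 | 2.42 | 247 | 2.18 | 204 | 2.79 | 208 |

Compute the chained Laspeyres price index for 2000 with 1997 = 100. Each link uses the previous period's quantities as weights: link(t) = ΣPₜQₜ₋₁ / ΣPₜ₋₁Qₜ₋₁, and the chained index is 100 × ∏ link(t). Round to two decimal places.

Link 1997→1998:
ΣP(1998)Q(1997) = 11.89×52 + 2.42×266 = 618.28 + 643.72 = 1262
ΣP(1997)Q(1997) = 13.57×52 + 2.71×266 = 705.64 + 720.86 = 1426.5
link = 1262/1426.5 = 0.884683
Link 1998→1999:
ΣP(1999)Q(1998) = 13.77×49 + 2.18×247 = 674.73 + 538.46 = 1213.19
ΣP(1998)Q(1998) = 11.89×49 + 2.42×247 = 582.61 + 597.74 = 1180.35
link = 1213.19/1180.35 = 1.027822
Link 1999→2000:
ΣP(2000)Q(1999) = 16.51×44 + 2.79×204 = 726.44 + 569.16 = 1295.6
ΣP(1999)Q(1999) = 13.77×44 + 2.18×204 = 605.88 + 444.72 = 1050.6
link = 1295.6/1050.6 = 1.233200
Chained index = 100 × 0.884683 × 1.027822 × 1.233200 = 112.1345

112.13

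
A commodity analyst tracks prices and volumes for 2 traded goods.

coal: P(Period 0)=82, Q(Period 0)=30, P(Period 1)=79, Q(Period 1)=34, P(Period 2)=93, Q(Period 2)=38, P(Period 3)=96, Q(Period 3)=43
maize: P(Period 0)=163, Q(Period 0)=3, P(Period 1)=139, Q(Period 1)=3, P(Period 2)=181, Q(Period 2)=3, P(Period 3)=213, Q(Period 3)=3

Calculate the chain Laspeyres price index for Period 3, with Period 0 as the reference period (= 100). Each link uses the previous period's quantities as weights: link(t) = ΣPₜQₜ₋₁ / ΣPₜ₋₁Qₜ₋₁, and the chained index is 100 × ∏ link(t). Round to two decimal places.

Link Period 0→Period 1:
ΣP(Period 1)Q(Period 0) = 79×30 + 139×3 = 2370 + 417 = 2787
ΣP(Period 0)Q(Period 0) = 82×30 + 163×3 = 2460 + 489 = 2949
link = 2787/2949 = 0.945066
Link Period 1→Period 2:
ΣP(Period 2)Q(Period 1) = 93×34 + 181×3 = 3162 + 543 = 3705
ΣP(Period 1)Q(Period 1) = 79×34 + 139×3 = 2686 + 417 = 3103
link = 3705/3103 = 1.194006
Link Period 2→Period 3:
ΣP(Period 3)Q(Period 2) = 96×38 + 213×3 = 3648 + 639 = 4287
ΣP(Period 2)Q(Period 2) = 93×38 + 181×3 = 3534 + 543 = 4077
link = 4287/4077 = 1.051508
Chained index = 100 × 0.945066 × 1.194006 × 1.051508 = 118.6537

118.65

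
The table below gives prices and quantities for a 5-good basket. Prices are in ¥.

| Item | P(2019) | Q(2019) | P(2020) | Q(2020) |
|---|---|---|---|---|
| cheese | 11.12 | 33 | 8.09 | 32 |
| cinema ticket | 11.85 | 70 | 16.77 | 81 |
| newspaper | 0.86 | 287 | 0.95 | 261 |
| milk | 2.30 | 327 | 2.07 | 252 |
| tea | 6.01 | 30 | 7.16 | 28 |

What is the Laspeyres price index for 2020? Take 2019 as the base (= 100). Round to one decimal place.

Laspeyres price index uses base-period quantities as weights.
ΣP(2020)·Q(2019) = 8.09×33 + 16.77×70 + 0.95×287 + 2.07×327 + 7.16×30 = 266.97 + 1173.9 + 272.65 + 676.89 + 214.8 = 2605.21
ΣP(2019)·Q(2019) = 11.12×33 + 11.85×70 + 0.86×287 + 2.30×327 + 6.01×30 = 366.96 + 829.5 + 246.82 + 752.1 + 180.3 = 2375.68
Index = 2605.21 / 2375.68 × 100 = 109.6617

109.7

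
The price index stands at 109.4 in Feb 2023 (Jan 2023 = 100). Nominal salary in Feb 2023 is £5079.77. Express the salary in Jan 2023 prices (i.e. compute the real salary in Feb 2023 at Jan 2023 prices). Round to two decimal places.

4643.30

Real = Nominal ÷ (Index/100) = 5079.77 ÷ (109.4/100)
     = 5079.77 ÷ 1.094 = 4643.2998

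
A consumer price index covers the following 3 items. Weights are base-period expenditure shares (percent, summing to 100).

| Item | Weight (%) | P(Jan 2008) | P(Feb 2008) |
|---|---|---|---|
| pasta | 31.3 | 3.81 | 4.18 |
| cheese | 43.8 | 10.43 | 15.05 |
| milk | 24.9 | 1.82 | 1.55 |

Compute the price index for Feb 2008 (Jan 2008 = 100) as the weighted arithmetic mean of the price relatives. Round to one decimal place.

pasta: 31.3 × (4.18/3.81) = 31.3 × 1.097113 = 34.3396
cheese: 43.8 × (15.05/10.43) = 43.8 × 1.442953 = 63.2013
milk: 24.9 × (1.55/1.82) = 24.9 × 0.851648 = 21.2060
Index = Σ wᵢ·(p₁ᵢ/p₀ᵢ) = 34.3396 + 63.2013 + 21.2060 = 118.7470

118.7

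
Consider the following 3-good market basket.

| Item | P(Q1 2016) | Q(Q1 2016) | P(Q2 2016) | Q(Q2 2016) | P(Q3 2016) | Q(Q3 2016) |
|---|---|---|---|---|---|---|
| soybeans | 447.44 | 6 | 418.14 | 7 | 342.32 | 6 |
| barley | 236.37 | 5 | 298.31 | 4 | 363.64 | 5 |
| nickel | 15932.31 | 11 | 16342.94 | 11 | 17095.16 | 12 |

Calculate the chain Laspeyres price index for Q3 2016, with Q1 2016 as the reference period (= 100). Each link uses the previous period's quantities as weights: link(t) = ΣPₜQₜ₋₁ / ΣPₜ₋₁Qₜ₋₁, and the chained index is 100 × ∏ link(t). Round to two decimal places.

107.06

Link Q1 2016→Q2 2016:
ΣP(Q2 2016)Q(Q1 2016) = 418.14×6 + 298.31×5 + 16342.94×11 = 2508.84 + 1491.55 + 179772.34 = 183772.73
ΣP(Q1 2016)Q(Q1 2016) = 447.44×6 + 236.37×5 + 15932.31×11 = 2684.64 + 1181.85 + 175255.41 = 179121.9
link = 183772.73/179121.9 = 1.025965
Link Q2 2016→Q3 2016:
ΣP(Q3 2016)Q(Q2 2016) = 342.32×7 + 363.64×4 + 17095.16×11 = 2396.24 + 1454.56 + 188046.76 = 191897.56
ΣP(Q2 2016)Q(Q2 2016) = 418.14×7 + 298.31×4 + 16342.94×11 = 2926.98 + 1193.24 + 179772.34 = 183892.56
link = 191897.56/183892.56 = 1.043531
Chained index = 100 × 1.025965 × 1.043531 = 107.0626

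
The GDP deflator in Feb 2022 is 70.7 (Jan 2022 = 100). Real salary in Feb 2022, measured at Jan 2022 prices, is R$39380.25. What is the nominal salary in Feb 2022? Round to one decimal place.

Nominal = Real × (Index/100) = 39380.25 × (70.7/100)
        = 39380.25 × 0.707 = 27841.8368

27841.8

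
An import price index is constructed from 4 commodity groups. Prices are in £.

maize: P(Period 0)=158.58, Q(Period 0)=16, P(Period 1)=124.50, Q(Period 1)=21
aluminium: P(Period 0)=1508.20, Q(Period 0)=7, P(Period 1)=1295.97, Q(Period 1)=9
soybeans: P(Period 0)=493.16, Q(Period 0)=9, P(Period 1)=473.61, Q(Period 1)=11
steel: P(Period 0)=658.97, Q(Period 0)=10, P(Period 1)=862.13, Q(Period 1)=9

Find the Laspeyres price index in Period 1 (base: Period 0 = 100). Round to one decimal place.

99.3

Laspeyres price index uses base-period quantities as weights.
ΣP(Period 1)·Q(Period 0) = 124.50×16 + 1295.97×7 + 473.61×9 + 862.13×10 = 1992 + 9071.79 + 4262.49 + 8621.3 = 23947.58
ΣP(Period 0)·Q(Period 0) = 158.58×16 + 1508.20×7 + 493.16×9 + 658.97×10 = 2537.28 + 10557.4 + 4438.44 + 6589.7 = 24122.82
Index = 23947.58 / 24122.82 × 100 = 99.2736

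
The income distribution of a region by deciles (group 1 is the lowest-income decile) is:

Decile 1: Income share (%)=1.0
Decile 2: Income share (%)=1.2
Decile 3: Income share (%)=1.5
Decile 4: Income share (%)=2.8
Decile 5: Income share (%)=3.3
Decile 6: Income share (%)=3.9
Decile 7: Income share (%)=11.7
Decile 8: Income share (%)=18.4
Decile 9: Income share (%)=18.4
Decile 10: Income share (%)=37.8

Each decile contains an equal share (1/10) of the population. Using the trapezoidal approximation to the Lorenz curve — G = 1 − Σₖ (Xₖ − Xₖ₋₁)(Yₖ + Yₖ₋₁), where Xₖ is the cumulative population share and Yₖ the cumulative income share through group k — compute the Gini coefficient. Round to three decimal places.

Cumulative income shares Yₖ: 0.0100, 0.0220, 0.0370, 0.0650, 0.0980, 0.1370, 0.2540, 0.4380, 0.6220, 1.0000
Σ (Xₖ−Xₖ₋₁)(Yₖ+Yₖ₋₁) = (1/10)(0.0100+0.0000) + (1/10)(0.0220+0.0100) + (1/10)(0.0370+0.0220) + (1/10)(0.0650+0.0370) + (1/10)(0.0980+0.0650) + (1/10)(0.1370+0.0980) + (1/10)(0.2540+0.1370) + (1/10)(0.4380+0.2540) + (1/10)(0.6220+0.4380) + (1/10)(1.0000+0.6220)
  = 0.0010 + 0.0032 + 0.0059 + 0.0102 + 0.0163 + 0.0235 + 0.0391 + 0.0692 + 0.1060 + 0.1622 = 0.4366
G = 1 − 0.4366 = 0.5634

0.563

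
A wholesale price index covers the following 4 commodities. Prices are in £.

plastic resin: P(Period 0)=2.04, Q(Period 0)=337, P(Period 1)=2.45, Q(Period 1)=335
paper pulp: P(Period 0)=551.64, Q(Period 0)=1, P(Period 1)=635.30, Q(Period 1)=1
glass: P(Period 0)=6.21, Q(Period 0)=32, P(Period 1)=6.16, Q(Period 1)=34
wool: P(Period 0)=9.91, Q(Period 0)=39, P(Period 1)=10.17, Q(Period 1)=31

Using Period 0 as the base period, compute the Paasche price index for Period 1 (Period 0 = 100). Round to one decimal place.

Paasche price index uses current-period quantities as weights.
ΣP(Period 1)·Q(Period 1) = 2.45×335 + 635.30×1 + 6.16×34 + 10.17×31 = 820.75 + 635.3 + 209.44 + 315.27 = 1980.76
ΣP(Period 0)·Q(Period 1) = 2.04×335 + 551.64×1 + 6.21×34 + 9.91×31 = 683.4 + 551.64 + 211.14 + 307.21 = 1753.39
Index = 1980.76 / 1753.39 × 100 = 112.9675

113.0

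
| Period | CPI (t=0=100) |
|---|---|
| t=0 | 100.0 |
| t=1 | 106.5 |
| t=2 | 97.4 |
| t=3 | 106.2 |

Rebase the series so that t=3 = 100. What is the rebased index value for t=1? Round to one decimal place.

Rebased(t=1) = 106.5 / 106.2 × 100 = 100.2825

100.3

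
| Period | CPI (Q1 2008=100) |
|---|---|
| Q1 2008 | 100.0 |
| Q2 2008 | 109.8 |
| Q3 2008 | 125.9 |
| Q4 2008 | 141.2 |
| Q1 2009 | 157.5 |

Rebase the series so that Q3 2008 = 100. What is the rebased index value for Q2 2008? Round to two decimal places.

Rebased(Q2 2008) = 109.8 / 125.9 × 100 = 87.2121

87.21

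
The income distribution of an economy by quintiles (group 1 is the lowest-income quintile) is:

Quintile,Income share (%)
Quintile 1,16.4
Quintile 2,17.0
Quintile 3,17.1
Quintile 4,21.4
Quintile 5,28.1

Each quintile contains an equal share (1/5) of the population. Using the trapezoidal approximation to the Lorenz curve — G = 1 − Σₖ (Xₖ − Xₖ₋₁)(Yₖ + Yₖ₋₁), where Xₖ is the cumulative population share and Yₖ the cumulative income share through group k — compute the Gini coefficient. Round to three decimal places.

0.111

Cumulative income shares Yₖ: 0.1640, 0.3340, 0.5050, 0.7190, 1.0000
Σ (Xₖ−Xₖ₋₁)(Yₖ+Yₖ₋₁) = (1/5)(0.1640+0.0000) + (1/5)(0.3340+0.1640) + (1/5)(0.5050+0.3340) + (1/5)(0.7190+0.5050) + (1/5)(1.0000+0.7190)
  = 0.0328 + 0.0996 + 0.1678 + 0.2448 + 0.3438 = 0.8888
G = 1 − 0.8888 = 0.1112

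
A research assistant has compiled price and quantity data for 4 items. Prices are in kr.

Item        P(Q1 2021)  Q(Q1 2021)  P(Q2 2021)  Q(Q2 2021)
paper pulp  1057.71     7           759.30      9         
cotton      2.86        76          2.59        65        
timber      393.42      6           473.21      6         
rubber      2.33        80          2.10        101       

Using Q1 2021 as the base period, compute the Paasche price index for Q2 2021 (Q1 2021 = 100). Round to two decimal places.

81.73

Paasche price index uses current-period quantities as weights.
ΣP(Q2 2021)·Q(Q2 2021) = 759.30×9 + 2.59×65 + 473.21×6 + 2.10×101 = 6833.7 + 168.35 + 2839.26 + 212.1 = 10053.41
ΣP(Q1 2021)·Q(Q2 2021) = 1057.71×9 + 2.86×65 + 393.42×6 + 2.33×101 = 9519.39 + 185.9 + 2360.52 + 235.33 = 12301.14
Index = 10053.41 / 12301.14 × 100 = 81.7275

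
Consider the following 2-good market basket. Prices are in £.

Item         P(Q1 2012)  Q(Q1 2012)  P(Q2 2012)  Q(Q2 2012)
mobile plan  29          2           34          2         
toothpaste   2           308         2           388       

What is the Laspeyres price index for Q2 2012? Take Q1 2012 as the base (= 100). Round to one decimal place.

Laspeyres price index uses base-period quantities as weights.
ΣP(Q2 2012)·Q(Q1 2012) = 34×2 + 2×308 = 68 + 616 = 684
ΣP(Q1 2012)·Q(Q1 2012) = 29×2 + 2×308 = 58 + 616 = 674
Index = 684 / 674 × 100 = 101.4837

101.5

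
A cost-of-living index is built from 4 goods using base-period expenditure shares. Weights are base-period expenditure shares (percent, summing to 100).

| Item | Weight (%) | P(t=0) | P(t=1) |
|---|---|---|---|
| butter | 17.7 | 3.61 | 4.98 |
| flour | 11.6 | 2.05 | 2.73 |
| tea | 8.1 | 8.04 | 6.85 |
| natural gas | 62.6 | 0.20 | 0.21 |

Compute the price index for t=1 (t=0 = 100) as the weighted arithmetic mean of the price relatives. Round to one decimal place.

112.5

butter: 17.7 × (4.98/3.61) = 17.7 × 1.379501 = 24.4172
flour: 11.6 × (2.73/2.05) = 11.6 × 1.331707 = 15.4478
tea: 8.1 × (6.85/8.04) = 8.1 × 0.851990 = 6.9011
natural gas: 62.6 × (0.21/0.20) = 62.6 × 1.050000 = 65.7300
Index = Σ wᵢ·(p₁ᵢ/p₀ᵢ) = 24.4172 + 15.4478 + 6.9011 + 65.7300 = 112.4961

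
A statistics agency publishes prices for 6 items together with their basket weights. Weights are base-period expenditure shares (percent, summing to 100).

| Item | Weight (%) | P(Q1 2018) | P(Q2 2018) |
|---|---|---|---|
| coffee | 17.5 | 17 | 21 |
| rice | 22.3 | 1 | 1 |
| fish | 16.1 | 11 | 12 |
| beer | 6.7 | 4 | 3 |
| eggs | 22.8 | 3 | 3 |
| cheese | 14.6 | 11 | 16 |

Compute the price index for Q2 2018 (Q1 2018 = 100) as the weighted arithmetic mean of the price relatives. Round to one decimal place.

coffee: 17.5 × (21/17) = 17.5 × 1.235294 = 21.6176
rice: 22.3 × (1/1) = 22.3 × 1.000000 = 22.3000
fish: 16.1 × (12/11) = 16.1 × 1.090909 = 17.5636
beer: 6.7 × (3/4) = 6.7 × 0.750000 = 5.0250
eggs: 22.8 × (3/3) = 22.8 × 1.000000 = 22.8000
cheese: 14.6 × (16/11) = 14.6 × 1.454545 = 21.2364
Index = Σ wᵢ·(p₁ᵢ/p₀ᵢ) = 21.6176 + 22.3000 + 17.5636 + 5.0250 + 22.8000 + 21.2364 = 110.5426

110.5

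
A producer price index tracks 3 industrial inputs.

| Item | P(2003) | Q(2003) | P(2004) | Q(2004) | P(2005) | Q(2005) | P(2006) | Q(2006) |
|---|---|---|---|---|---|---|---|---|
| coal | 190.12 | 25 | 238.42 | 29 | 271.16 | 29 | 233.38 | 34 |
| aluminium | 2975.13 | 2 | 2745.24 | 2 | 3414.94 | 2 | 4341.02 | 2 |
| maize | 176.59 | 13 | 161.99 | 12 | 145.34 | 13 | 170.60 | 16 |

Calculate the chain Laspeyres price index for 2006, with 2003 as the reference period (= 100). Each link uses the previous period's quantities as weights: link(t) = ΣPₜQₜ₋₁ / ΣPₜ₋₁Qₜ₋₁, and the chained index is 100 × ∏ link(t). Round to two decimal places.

Link 2003→2004:
ΣP(2004)Q(2003) = 238.42×25 + 2745.24×2 + 161.99×13 = 5960.5 + 5490.48 + 2105.87 = 13556.85
ΣP(2003)Q(2003) = 190.12×25 + 2975.13×2 + 176.59×13 = 4753 + 5950.26 + 2295.67 = 12998.93
link = 13556.85/12998.93 = 1.042920
Link 2004→2005:
ΣP(2005)Q(2004) = 271.16×29 + 3414.94×2 + 145.34×12 = 7863.64 + 6829.88 + 1744.08 = 16437.6
ΣP(2004)Q(2004) = 238.42×29 + 2745.24×2 + 161.99×12 = 6914.18 + 5490.48 + 1943.88 = 14348.54
link = 16437.6/14348.54 = 1.145594
Link 2005→2006:
ΣP(2006)Q(2005) = 233.38×29 + 4341.02×2 + 170.60×13 = 6768.02 + 8682.04 + 2217.8 = 17667.86
ΣP(2005)Q(2005) = 271.16×29 + 3414.94×2 + 145.34×13 = 7863.64 + 6829.88 + 1889.42 = 16582.94
link = 17667.86/16582.94 = 1.065424
Chained index = 100 × 1.042920 × 1.145594 × 1.065424 = 127.2929

127.29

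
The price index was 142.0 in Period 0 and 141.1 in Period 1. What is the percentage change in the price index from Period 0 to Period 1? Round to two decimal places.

-0.63%

Change = (141.1 − 142.0) / 142.0 × 100
       = -0.9 / 142.0 × 100 = -0.6338%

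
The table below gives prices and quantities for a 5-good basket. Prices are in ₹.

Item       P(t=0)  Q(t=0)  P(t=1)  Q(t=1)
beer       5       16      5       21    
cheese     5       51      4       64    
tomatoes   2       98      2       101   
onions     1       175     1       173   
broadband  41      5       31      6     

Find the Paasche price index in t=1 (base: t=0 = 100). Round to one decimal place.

88.1

Paasche price index uses current-period quantities as weights.
ΣP(t=1)·Q(t=1) = 5×21 + 4×64 + 2×101 + 1×173 + 31×6 = 105 + 256 + 202 + 173 + 186 = 922
ΣP(t=0)·Q(t=1) = 5×21 + 5×64 + 2×101 + 1×173 + 41×6 = 105 + 320 + 202 + 173 + 246 = 1046
Index = 922 / 1046 × 100 = 88.1453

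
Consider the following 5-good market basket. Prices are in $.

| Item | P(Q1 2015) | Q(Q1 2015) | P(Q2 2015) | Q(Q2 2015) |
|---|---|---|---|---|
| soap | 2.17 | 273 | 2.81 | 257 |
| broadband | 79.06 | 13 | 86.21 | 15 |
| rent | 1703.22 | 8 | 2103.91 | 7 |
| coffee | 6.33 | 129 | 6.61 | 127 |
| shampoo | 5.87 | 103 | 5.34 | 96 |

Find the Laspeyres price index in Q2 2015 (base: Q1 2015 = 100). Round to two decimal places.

Laspeyres price index uses base-period quantities as weights.
ΣP(Q2 2015)·Q(Q1 2015) = 2.81×273 + 86.21×13 + 2103.91×8 + 6.61×129 + 5.34×103 = 767.13 + 1120.73 + 16831.28 + 852.69 + 550.02 = 20121.85
ΣP(Q1 2015)·Q(Q1 2015) = 2.17×273 + 79.06×13 + 1703.22×8 + 6.33×129 + 5.87×103 = 592.41 + 1027.78 + 13625.76 + 816.57 + 604.61 = 16667.13
Index = 20121.85 / 16667.13 × 100 = 120.7277

120.73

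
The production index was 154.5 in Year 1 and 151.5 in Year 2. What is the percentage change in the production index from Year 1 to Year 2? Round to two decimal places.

-1.94%

Change = (151.5 − 154.5) / 154.5 × 100
       = -3.0 / 154.5 × 100 = -1.9417%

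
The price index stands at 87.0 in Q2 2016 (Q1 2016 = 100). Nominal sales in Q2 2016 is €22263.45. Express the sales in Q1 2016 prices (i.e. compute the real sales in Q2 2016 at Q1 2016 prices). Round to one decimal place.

Real = Nominal ÷ (Index/100) = 22263.45 ÷ (87.0/100)
     = 22263.45 ÷ 0.870 = 25590.1724

25590.2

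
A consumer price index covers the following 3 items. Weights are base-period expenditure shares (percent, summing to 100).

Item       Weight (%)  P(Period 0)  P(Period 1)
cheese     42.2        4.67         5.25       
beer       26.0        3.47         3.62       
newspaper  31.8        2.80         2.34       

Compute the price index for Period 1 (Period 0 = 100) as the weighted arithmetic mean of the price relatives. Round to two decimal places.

cheese: 42.2 × (5.25/4.67) = 42.2 × 1.124197 = 47.4411
beer: 26.0 × (3.62/3.47) = 26.0 × 1.043228 = 27.1239
newspaper: 31.8 × (2.34/2.80) = 31.8 × 0.835714 = 26.5757
Index = Σ wᵢ·(p₁ᵢ/p₀ᵢ) = 47.4411 + 27.1239 + 26.5757 = 101.1407

101.14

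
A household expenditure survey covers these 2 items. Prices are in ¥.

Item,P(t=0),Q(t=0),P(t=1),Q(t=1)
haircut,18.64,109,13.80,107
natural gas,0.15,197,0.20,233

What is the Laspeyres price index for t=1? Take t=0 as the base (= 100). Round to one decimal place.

Laspeyres price index uses base-period quantities as weights.
ΣP(t=1)·Q(t=0) = 13.80×109 + 0.20×197 = 1504.2 + 39.4 = 1543.6
ΣP(t=0)·Q(t=0) = 18.64×109 + 0.15×197 = 2031.76 + 29.55 = 2061.31
Index = 1543.6 / 2061.31 × 100 = 74.8844

74.9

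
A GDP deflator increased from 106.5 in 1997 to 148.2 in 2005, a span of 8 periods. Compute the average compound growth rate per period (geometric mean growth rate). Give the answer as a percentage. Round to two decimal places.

4.22%

Growth factor = (148.2/106.5)^(1/8) = (1.391549)^(1/8) = 1.042167
Growth rate = 1.042167 − 1 = 0.042167 = 4.2167%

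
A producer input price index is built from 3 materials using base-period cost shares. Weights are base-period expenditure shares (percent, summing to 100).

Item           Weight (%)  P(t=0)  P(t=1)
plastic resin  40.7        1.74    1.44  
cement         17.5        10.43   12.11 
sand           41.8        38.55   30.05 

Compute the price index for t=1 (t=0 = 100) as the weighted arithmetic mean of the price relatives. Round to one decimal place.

plastic resin: 40.7 × (1.44/1.74) = 40.7 × 0.827586 = 33.6828
cement: 17.5 × (12.11/10.43) = 17.5 × 1.161074 = 20.3188
sand: 41.8 × (30.05/38.55) = 41.8 × 0.779507 = 32.5834
Index = Σ wᵢ·(p₁ᵢ/p₀ᵢ) = 33.6828 + 20.3188 + 32.5834 = 86.5849

86.6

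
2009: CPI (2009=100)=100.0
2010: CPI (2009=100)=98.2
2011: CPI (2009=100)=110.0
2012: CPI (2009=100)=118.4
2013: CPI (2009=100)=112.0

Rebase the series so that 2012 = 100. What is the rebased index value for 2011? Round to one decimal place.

92.9

Rebased(2011) = 110.0 / 118.4 × 100 = 92.9054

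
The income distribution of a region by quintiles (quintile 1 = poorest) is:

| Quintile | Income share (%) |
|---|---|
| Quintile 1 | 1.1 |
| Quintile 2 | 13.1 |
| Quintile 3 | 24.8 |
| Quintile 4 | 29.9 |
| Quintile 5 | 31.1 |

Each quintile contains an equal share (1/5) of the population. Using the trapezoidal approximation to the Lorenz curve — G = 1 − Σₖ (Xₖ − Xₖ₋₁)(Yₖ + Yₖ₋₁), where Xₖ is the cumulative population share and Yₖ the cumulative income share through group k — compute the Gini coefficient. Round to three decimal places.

0.307

Cumulative income shares Yₖ: 0.0110, 0.1420, 0.3900, 0.6890, 1.0000
Σ (Xₖ−Xₖ₋₁)(Yₖ+Yₖ₋₁) = (1/5)(0.0110+0.0000) + (1/5)(0.1420+0.0110) + (1/5)(0.3900+0.1420) + (1/5)(0.6890+0.3900) + (1/5)(1.0000+0.6890)
  = 0.0022 + 0.0306 + 0.1064 + 0.2158 + 0.3378 = 0.6928
G = 1 − 0.6928 = 0.3072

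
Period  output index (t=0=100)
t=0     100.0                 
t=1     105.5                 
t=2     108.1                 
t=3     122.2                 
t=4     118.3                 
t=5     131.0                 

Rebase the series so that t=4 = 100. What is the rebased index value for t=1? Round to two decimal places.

89.18

Rebased(t=1) = 105.5 / 118.3 × 100 = 89.1801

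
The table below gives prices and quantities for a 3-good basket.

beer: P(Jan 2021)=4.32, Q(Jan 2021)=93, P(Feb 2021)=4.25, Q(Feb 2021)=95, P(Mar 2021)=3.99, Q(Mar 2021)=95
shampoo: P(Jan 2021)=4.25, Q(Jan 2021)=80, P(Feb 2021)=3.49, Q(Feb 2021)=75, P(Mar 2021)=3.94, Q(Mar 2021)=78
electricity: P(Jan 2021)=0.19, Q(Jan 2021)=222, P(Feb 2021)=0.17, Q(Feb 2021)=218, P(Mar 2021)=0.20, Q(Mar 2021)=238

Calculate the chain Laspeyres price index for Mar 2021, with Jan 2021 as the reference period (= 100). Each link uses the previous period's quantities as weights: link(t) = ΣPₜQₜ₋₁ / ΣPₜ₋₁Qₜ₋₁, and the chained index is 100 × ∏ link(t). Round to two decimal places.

Link Jan 2021→Feb 2021:
ΣP(Feb 2021)Q(Jan 2021) = 4.25×93 + 3.49×80 + 0.17×222 = 395.25 + 279.2 + 37.74 = 712.19
ΣP(Jan 2021)Q(Jan 2021) = 4.32×93 + 4.25×80 + 0.19×222 = 401.76 + 340 + 42.18 = 783.94
link = 712.19/783.94 = 0.908475
Link Feb 2021→Mar 2021:
ΣP(Mar 2021)Q(Feb 2021) = 3.99×95 + 3.94×75 + 0.20×218 = 379.05 + 295.5 + 43.6 = 718.15
ΣP(Feb 2021)Q(Feb 2021) = 4.25×95 + 3.49×75 + 0.17×218 = 403.75 + 261.75 + 37.06 = 702.56
link = 718.15/702.56 = 1.022190
Chained index = 100 × 0.908475 × 1.022190 = 92.8634

92.86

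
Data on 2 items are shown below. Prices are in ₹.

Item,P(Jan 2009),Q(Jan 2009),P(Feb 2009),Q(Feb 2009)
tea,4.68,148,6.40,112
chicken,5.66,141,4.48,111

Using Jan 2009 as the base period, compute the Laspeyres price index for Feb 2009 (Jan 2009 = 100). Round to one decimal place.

Laspeyres price index uses base-period quantities as weights.
ΣP(Feb 2009)·Q(Jan 2009) = 6.40×148 + 4.48×141 = 947.2 + 631.68 = 1578.88
ΣP(Jan 2009)·Q(Jan 2009) = 4.68×148 + 5.66×141 = 692.64 + 798.06 = 1490.7
Index = 1578.88 / 1490.7 × 100 = 105.9153

105.9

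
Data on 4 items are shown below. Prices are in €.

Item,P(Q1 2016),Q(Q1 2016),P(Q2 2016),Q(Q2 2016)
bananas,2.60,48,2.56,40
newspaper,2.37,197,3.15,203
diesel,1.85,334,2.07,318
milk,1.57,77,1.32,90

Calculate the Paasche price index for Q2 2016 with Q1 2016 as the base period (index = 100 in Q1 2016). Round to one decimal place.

115.5

Paasche price index uses current-period quantities as weights.
ΣP(Q2 2016)·Q(Q2 2016) = 2.56×40 + 3.15×203 + 2.07×318 + 1.32×90 = 102.4 + 639.45 + 658.26 + 118.8 = 1518.91
ΣP(Q1 2016)·Q(Q2 2016) = 2.60×40 + 2.37×203 + 1.85×318 + 1.57×90 = 104 + 481.11 + 588.3 + 141.3 = 1314.71
Index = 1518.91 / 1314.71 × 100 = 115.5319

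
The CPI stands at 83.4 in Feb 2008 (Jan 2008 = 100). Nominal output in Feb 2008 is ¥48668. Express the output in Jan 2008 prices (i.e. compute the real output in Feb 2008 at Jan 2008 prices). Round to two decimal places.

58354.92

Real = Nominal ÷ (Index/100) = 48668 ÷ (83.4/100)
     = 48668 ÷ 0.834 = 58354.9161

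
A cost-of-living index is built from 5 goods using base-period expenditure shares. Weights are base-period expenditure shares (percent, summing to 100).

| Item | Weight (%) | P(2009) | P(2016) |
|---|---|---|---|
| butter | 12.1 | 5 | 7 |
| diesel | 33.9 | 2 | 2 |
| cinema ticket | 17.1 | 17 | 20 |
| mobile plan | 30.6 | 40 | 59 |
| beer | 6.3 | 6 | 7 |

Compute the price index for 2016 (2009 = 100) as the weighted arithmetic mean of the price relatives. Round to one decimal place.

butter: 12.1 × (7/5) = 12.1 × 1.400000 = 16.9400
diesel: 33.9 × (2/2) = 33.9 × 1.000000 = 33.9000
cinema ticket: 17.1 × (20/17) = 17.1 × 1.176471 = 20.1176
mobile plan: 30.6 × (59/40) = 30.6 × 1.475000 = 45.1350
beer: 6.3 × (7/6) = 6.3 × 1.166667 = 7.3500
Index = Σ wᵢ·(p₁ᵢ/p₀ᵢ) = 16.9400 + 33.9000 + 20.1176 + 45.1350 + 7.3500 = 123.4426

123.4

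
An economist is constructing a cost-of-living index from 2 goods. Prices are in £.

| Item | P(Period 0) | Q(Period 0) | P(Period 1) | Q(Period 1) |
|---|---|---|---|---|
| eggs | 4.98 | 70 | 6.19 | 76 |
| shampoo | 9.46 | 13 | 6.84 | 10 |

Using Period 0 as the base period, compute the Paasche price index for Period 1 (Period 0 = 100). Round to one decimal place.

113.9

Paasche price index uses current-period quantities as weights.
ΣP(Period 1)·Q(Period 1) = 6.19×76 + 6.84×10 = 470.44 + 68.4 = 538.84
ΣP(Period 0)·Q(Period 1) = 4.98×76 + 9.46×10 = 378.48 + 94.6 = 473.08
Index = 538.84 / 473.08 × 100 = 113.9004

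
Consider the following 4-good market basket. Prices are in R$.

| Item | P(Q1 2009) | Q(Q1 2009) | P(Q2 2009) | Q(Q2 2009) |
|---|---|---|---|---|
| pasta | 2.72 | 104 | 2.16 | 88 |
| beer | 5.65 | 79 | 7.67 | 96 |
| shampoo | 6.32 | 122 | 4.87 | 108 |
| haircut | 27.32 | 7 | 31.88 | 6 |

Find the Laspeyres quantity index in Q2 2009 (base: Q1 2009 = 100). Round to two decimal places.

Laspeyres quantity index uses base-period prices as weights.
ΣP(Q1 2009)·Q(Q2 2009) = 2.72×88 + 5.65×96 + 6.32×108 + 27.32×6 = 239.36 + 542.4 + 682.56 + 163.92 = 1628.24
ΣP(Q1 2009)·Q(Q1 2009) = 2.72×104 + 5.65×79 + 6.32×122 + 27.32×7 = 282.88 + 446.35 + 771.04 + 191.24 = 1691.51
Index = 1628.24 / 1691.51 × 100 = 96.2596

96.26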